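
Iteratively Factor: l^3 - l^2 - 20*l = (l - 5)*(l^2 + 4*l) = l*(l - 5)*(l + 4)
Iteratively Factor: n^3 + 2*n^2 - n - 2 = (n + 2)*(n^2 - 1) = (n - 1)*(n + 2)*(n + 1)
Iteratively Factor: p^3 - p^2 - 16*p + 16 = (p - 4)*(p^2 + 3*p - 4) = (p - 4)*(p - 1)*(p + 4)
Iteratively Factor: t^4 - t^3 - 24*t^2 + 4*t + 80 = (t - 2)*(t^3 + t^2 - 22*t - 40) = (t - 2)*(t + 4)*(t^2 - 3*t - 10) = (t - 5)*(t - 2)*(t + 4)*(t + 2)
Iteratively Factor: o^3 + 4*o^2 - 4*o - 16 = (o + 4)*(o^2 - 4) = (o + 2)*(o + 4)*(o - 2)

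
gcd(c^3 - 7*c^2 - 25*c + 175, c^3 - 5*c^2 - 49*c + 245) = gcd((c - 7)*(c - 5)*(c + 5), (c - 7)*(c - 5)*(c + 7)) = c^2 - 12*c + 35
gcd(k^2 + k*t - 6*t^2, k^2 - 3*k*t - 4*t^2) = 1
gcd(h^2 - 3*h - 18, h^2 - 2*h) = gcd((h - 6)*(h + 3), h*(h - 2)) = 1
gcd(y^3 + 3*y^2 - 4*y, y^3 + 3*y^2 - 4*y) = y^3 + 3*y^2 - 4*y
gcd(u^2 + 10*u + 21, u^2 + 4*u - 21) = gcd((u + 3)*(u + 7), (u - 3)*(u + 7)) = u + 7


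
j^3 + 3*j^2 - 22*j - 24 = (j - 4)*(j + 1)*(j + 6)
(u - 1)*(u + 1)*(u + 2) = u^3 + 2*u^2 - u - 2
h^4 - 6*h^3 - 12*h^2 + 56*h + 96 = (h - 6)*(h - 4)*(h + 2)^2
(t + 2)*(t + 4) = t^2 + 6*t + 8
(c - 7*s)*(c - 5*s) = c^2 - 12*c*s + 35*s^2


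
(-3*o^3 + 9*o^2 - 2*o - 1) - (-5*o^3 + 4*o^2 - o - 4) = 2*o^3 + 5*o^2 - o + 3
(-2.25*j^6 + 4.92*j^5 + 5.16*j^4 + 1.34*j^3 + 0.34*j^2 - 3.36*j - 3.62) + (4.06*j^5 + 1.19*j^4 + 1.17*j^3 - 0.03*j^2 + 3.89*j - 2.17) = -2.25*j^6 + 8.98*j^5 + 6.35*j^4 + 2.51*j^3 + 0.31*j^2 + 0.53*j - 5.79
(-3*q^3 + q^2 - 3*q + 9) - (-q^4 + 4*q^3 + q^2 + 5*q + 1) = q^4 - 7*q^3 - 8*q + 8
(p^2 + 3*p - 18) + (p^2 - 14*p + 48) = 2*p^2 - 11*p + 30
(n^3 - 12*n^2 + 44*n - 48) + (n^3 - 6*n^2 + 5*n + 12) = 2*n^3 - 18*n^2 + 49*n - 36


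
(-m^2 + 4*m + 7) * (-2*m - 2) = 2*m^3 - 6*m^2 - 22*m - 14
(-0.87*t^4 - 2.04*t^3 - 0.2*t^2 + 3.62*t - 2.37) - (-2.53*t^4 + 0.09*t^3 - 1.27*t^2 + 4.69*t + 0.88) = 1.66*t^4 - 2.13*t^3 + 1.07*t^2 - 1.07*t - 3.25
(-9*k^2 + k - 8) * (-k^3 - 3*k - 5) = 9*k^5 - k^4 + 35*k^3 + 42*k^2 + 19*k + 40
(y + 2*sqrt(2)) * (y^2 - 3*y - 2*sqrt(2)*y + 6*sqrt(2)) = y^3 - 3*y^2 - 8*y + 24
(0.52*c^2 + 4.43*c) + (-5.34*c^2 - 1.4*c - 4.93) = -4.82*c^2 + 3.03*c - 4.93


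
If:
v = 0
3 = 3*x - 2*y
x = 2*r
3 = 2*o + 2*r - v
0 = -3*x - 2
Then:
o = 11/6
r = -1/3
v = 0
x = -2/3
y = -5/2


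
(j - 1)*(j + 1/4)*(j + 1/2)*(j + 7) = j^4 + 27*j^3/4 - 19*j^2/8 - 9*j/2 - 7/8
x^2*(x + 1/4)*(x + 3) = x^4 + 13*x^3/4 + 3*x^2/4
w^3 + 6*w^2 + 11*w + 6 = (w + 1)*(w + 2)*(w + 3)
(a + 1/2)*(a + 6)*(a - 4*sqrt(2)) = a^3 - 4*sqrt(2)*a^2 + 13*a^2/2 - 26*sqrt(2)*a + 3*a - 12*sqrt(2)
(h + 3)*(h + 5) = h^2 + 8*h + 15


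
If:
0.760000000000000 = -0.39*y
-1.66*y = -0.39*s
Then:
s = -8.29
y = -1.95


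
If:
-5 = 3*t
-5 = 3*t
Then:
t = -5/3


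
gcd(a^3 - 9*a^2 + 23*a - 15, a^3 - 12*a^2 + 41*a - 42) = a - 3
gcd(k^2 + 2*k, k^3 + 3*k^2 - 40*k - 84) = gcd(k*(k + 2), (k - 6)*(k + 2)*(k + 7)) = k + 2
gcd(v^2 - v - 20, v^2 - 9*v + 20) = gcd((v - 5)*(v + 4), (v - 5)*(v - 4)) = v - 5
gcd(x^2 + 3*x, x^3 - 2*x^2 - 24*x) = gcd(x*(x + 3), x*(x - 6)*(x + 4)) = x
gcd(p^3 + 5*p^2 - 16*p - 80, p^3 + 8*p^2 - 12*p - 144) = p - 4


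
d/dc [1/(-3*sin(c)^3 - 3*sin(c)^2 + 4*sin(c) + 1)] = (9*sin(c)^2 + 6*sin(c) - 4)*cos(c)/(3*sin(c)^3 + 3*sin(c)^2 - 4*sin(c) - 1)^2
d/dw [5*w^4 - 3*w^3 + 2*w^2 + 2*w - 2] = 20*w^3 - 9*w^2 + 4*w + 2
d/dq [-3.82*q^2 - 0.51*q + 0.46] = -7.64*q - 0.51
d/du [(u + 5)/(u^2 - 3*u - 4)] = (-u^2 - 10*u + 11)/(u^4 - 6*u^3 + u^2 + 24*u + 16)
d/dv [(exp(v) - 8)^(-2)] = -2*exp(v)/(exp(v) - 8)^3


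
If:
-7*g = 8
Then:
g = -8/7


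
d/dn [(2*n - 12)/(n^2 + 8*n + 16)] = 2*(16 - n)/(n^3 + 12*n^2 + 48*n + 64)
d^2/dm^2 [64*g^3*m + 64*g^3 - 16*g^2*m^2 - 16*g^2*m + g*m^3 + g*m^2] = 2*g*(-16*g + 3*m + 1)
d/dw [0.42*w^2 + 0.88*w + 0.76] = 0.84*w + 0.88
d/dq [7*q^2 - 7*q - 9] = 14*q - 7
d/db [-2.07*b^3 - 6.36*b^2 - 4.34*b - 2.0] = -6.21*b^2 - 12.72*b - 4.34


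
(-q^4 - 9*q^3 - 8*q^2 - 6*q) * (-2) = 2*q^4 + 18*q^3 + 16*q^2 + 12*q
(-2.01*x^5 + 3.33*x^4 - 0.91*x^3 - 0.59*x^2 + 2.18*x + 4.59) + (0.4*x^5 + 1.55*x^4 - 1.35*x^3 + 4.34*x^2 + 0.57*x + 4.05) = -1.61*x^5 + 4.88*x^4 - 2.26*x^3 + 3.75*x^2 + 2.75*x + 8.64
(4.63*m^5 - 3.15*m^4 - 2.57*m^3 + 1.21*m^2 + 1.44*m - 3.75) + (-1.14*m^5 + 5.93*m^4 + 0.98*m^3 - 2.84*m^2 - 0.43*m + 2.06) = 3.49*m^5 + 2.78*m^4 - 1.59*m^3 - 1.63*m^2 + 1.01*m - 1.69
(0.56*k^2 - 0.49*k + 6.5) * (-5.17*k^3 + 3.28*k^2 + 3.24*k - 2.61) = -2.8952*k^5 + 4.3701*k^4 - 33.3978*k^3 + 18.2708*k^2 + 22.3389*k - 16.965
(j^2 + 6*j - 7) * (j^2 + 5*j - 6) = j^4 + 11*j^3 + 17*j^2 - 71*j + 42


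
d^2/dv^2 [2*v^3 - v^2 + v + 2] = 12*v - 2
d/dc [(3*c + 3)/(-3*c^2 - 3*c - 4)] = 3*(3*c^2 + 6*c - 1)/(9*c^4 + 18*c^3 + 33*c^2 + 24*c + 16)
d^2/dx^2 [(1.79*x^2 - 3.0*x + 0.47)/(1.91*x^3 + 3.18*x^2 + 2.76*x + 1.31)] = (13.060198*x^6 - 65.6658*x^5 - 145.3701*x^4 - 77.493394*x^3 + 88.717788*x^2 + 92.679054*x + 31.08193)/(6.967871*x^9 + 34.802874*x^8 + 88.15032*x^7 + 147.076593*x^6 + 175.119588*x^5 + 153.848412*x^4 + 99.843477*x^3 + 46.308762*x^2 + 14.209308*x + 2.248091)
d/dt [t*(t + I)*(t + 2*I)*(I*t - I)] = 4*I*t^3 + t^2*(-9 - 3*I) + t*(6 - 4*I) + 2*I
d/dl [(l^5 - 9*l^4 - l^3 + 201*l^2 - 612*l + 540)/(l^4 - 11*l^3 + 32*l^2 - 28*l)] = (l^6 - 18*l^5 + 120*l^4 - 538*l^3 + 2139*l^2 - 4860*l + 3780)/(l^2*(l^4 - 18*l^3 + 109*l^2 - 252*l + 196))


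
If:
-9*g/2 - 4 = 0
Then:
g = -8/9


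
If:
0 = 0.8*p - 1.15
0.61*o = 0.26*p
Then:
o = 0.61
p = 1.44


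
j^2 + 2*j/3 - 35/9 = (j - 5/3)*(j + 7/3)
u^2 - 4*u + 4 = (u - 2)^2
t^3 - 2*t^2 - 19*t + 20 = (t - 5)*(t - 1)*(t + 4)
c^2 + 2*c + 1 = (c + 1)^2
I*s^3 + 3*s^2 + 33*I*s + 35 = (s - 7*I)*(s + 5*I)*(I*s + 1)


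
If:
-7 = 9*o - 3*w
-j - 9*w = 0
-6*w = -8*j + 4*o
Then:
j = -6/17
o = -13/17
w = 2/51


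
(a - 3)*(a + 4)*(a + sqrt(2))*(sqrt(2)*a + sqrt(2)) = sqrt(2)*a^4 + 2*a^3 + 2*sqrt(2)*a^3 - 11*sqrt(2)*a^2 + 4*a^2 - 22*a - 12*sqrt(2)*a - 24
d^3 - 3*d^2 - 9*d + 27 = (d - 3)^2*(d + 3)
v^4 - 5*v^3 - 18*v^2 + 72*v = v*(v - 6)*(v - 3)*(v + 4)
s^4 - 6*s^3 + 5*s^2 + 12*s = s*(s - 4)*(s - 3)*(s + 1)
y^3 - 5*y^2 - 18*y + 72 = (y - 6)*(y - 3)*(y + 4)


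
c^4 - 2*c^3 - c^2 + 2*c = c*(c - 2)*(c - 1)*(c + 1)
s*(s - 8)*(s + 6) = s^3 - 2*s^2 - 48*s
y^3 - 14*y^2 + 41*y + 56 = (y - 8)*(y - 7)*(y + 1)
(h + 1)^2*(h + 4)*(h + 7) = h^4 + 13*h^3 + 51*h^2 + 67*h + 28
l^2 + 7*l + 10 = (l + 2)*(l + 5)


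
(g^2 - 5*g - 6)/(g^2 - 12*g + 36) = (g + 1)/(g - 6)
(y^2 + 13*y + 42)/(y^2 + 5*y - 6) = (y + 7)/(y - 1)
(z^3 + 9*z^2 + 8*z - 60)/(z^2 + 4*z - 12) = z + 5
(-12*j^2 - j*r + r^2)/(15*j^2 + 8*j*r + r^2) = (-4*j + r)/(5*j + r)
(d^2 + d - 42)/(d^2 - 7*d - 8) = (-d^2 - d + 42)/(-d^2 + 7*d + 8)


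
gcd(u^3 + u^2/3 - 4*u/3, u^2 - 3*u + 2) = u - 1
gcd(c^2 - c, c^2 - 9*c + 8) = c - 1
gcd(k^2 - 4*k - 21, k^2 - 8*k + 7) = k - 7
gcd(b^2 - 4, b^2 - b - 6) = b + 2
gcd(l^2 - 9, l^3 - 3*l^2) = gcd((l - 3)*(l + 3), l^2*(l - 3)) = l - 3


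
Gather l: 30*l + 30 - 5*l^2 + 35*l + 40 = -5*l^2 + 65*l + 70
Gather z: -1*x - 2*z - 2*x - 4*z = -3*x - 6*z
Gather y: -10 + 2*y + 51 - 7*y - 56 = -5*y - 15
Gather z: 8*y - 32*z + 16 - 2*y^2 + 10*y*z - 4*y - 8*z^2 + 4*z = -2*y^2 + 4*y - 8*z^2 + z*(10*y - 28) + 16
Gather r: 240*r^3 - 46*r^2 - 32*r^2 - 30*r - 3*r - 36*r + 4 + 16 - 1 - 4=240*r^3 - 78*r^2 - 69*r + 15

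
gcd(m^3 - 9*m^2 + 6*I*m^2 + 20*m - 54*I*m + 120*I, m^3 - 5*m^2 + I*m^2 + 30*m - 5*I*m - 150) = m^2 + m*(-5 + 6*I) - 30*I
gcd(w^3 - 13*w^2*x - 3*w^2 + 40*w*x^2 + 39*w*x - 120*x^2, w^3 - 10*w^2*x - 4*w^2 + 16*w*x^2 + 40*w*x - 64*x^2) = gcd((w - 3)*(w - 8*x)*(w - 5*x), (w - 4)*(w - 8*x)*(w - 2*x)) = -w + 8*x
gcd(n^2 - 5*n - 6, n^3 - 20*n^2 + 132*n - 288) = n - 6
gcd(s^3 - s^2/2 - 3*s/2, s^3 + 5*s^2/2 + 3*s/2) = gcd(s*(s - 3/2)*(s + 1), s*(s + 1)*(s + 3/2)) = s^2 + s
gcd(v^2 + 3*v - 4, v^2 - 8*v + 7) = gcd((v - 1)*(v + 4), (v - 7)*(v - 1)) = v - 1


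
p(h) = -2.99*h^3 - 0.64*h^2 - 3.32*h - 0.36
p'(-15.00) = -2002.37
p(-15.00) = 9996.69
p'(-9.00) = -718.37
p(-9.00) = 2157.39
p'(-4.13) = -151.03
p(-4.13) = 213.07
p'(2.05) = -43.64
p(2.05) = -35.61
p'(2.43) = -59.40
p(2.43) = -55.11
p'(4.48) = -189.09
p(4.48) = -296.93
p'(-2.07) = -39.11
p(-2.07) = 30.29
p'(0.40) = -5.27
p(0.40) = -1.98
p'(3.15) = -96.36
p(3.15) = -110.62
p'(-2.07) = -39.11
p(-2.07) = 30.29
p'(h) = -8.97*h^2 - 1.28*h - 3.32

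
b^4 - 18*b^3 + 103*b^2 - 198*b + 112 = (b - 8)*(b - 7)*(b - 2)*(b - 1)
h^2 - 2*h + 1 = (h - 1)^2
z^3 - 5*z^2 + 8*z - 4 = (z - 2)^2*(z - 1)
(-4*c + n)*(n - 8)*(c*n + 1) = -4*c^2*n^2 + 32*c^2*n + c*n^3 - 8*c*n^2 - 4*c*n + 32*c + n^2 - 8*n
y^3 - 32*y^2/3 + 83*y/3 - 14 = (y - 7)*(y - 3)*(y - 2/3)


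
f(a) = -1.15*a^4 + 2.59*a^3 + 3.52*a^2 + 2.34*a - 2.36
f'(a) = -4.6*a^3 + 7.77*a^2 + 7.04*a + 2.34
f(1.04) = 5.45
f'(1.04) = 12.89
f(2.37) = 21.15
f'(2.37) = 1.43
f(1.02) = 5.19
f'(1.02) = 12.72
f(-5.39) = -1288.91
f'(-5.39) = 910.45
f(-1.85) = -24.51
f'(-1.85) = 45.03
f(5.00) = -297.66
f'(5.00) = -343.21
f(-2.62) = -85.10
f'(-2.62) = 119.96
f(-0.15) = -2.64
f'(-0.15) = 1.47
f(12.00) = -18838.28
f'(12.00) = -6743.10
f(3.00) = 13.12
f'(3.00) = -30.81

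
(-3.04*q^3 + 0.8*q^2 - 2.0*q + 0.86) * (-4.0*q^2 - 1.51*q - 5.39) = 12.16*q^5 + 1.3904*q^4 + 23.1776*q^3 - 4.732*q^2 + 9.4814*q - 4.6354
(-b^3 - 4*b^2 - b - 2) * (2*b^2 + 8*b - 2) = -2*b^5 - 16*b^4 - 32*b^3 - 4*b^2 - 14*b + 4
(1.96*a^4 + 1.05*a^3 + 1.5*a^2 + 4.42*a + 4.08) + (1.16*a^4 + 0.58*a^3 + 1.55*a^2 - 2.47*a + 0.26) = 3.12*a^4 + 1.63*a^3 + 3.05*a^2 + 1.95*a + 4.34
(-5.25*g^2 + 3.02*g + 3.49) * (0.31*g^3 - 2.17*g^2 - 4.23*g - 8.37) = -1.6275*g^5 + 12.3287*g^4 + 16.736*g^3 + 23.5946*g^2 - 40.0401*g - 29.2113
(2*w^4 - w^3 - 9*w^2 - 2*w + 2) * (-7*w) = -14*w^5 + 7*w^4 + 63*w^3 + 14*w^2 - 14*w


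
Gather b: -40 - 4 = -44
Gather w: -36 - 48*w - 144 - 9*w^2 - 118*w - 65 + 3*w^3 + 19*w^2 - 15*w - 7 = 3*w^3 + 10*w^2 - 181*w - 252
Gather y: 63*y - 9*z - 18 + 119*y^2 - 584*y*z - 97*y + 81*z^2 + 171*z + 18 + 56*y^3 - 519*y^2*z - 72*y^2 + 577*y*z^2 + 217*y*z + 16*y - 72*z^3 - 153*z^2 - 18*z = 56*y^3 + y^2*(47 - 519*z) + y*(577*z^2 - 367*z - 18) - 72*z^3 - 72*z^2 + 144*z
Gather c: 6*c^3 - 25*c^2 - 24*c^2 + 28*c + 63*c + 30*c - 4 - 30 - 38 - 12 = 6*c^3 - 49*c^2 + 121*c - 84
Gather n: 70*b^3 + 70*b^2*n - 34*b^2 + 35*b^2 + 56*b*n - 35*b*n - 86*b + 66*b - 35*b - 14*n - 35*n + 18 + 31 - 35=70*b^3 + b^2 - 55*b + n*(70*b^2 + 21*b - 49) + 14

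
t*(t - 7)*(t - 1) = t^3 - 8*t^2 + 7*t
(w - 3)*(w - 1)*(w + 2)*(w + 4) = w^4 + 2*w^3 - 13*w^2 - 14*w + 24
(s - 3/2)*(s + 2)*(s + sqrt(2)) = s^3 + s^2/2 + sqrt(2)*s^2 - 3*s + sqrt(2)*s/2 - 3*sqrt(2)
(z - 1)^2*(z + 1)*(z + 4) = z^4 + 3*z^3 - 5*z^2 - 3*z + 4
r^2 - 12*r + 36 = (r - 6)^2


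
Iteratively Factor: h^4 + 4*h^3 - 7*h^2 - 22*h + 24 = (h + 4)*(h^3 - 7*h + 6) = (h - 2)*(h + 4)*(h^2 + 2*h - 3) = (h - 2)*(h + 3)*(h + 4)*(h - 1)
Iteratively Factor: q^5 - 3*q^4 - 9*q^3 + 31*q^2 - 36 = (q - 2)*(q^4 - q^3 - 11*q^2 + 9*q + 18) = (q - 3)*(q - 2)*(q^3 + 2*q^2 - 5*q - 6) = (q - 3)*(q - 2)*(q + 1)*(q^2 + q - 6) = (q - 3)*(q - 2)^2*(q + 1)*(q + 3)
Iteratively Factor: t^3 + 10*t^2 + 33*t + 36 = (t + 4)*(t^2 + 6*t + 9) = (t + 3)*(t + 4)*(t + 3)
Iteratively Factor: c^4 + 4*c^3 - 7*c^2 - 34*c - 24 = (c - 3)*(c^3 + 7*c^2 + 14*c + 8) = (c - 3)*(c + 4)*(c^2 + 3*c + 2) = (c - 3)*(c + 2)*(c + 4)*(c + 1)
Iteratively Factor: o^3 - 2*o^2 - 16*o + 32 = (o - 2)*(o^2 - 16) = (o - 4)*(o - 2)*(o + 4)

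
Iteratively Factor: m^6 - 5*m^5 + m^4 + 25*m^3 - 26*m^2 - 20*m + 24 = (m - 1)*(m^5 - 4*m^4 - 3*m^3 + 22*m^2 - 4*m - 24) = (m - 3)*(m - 1)*(m^4 - m^3 - 6*m^2 + 4*m + 8) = (m - 3)*(m - 2)*(m - 1)*(m^3 + m^2 - 4*m - 4) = (m - 3)*(m - 2)*(m - 1)*(m + 2)*(m^2 - m - 2) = (m - 3)*(m - 2)*(m - 1)*(m + 1)*(m + 2)*(m - 2)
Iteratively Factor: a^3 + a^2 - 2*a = (a)*(a^2 + a - 2) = a*(a - 1)*(a + 2)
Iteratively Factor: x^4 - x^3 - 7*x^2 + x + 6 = (x - 1)*(x^3 - 7*x - 6) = (x - 1)*(x + 2)*(x^2 - 2*x - 3) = (x - 3)*(x - 1)*(x + 2)*(x + 1)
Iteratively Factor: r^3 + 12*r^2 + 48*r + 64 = (r + 4)*(r^2 + 8*r + 16) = (r + 4)^2*(r + 4)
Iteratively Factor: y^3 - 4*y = (y)*(y^2 - 4) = y*(y - 2)*(y + 2)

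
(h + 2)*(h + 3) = h^2 + 5*h + 6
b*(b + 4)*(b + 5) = b^3 + 9*b^2 + 20*b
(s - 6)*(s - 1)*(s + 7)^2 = s^4 + 7*s^3 - 43*s^2 - 259*s + 294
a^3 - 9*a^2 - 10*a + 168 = (a - 7)*(a - 6)*(a + 4)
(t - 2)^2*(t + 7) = t^3 + 3*t^2 - 24*t + 28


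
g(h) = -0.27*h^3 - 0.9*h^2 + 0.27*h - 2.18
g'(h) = -0.81*h^2 - 1.8*h + 0.27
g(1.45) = -4.50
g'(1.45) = -4.04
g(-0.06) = -2.20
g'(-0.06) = 0.38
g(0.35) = -2.21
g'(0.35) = -0.46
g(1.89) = -6.71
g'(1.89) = -6.03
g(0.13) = -2.16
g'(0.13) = 0.02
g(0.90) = -2.86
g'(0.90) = -2.01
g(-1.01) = -3.09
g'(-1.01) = 1.26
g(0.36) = -2.21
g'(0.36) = -0.48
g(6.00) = -91.28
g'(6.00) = -39.69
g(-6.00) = 22.12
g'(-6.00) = -18.09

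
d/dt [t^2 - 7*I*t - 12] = 2*t - 7*I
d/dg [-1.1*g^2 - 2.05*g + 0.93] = -2.2*g - 2.05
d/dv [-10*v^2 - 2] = -20*v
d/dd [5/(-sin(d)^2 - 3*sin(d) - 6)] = 5*(2*sin(d) + 3)*cos(d)/(sin(d)^2 + 3*sin(d) + 6)^2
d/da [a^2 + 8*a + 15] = 2*a + 8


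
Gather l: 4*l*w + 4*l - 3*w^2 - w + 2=l*(4*w + 4) - 3*w^2 - w + 2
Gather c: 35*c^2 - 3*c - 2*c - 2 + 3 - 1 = 35*c^2 - 5*c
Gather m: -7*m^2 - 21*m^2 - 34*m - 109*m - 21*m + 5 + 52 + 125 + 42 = -28*m^2 - 164*m + 224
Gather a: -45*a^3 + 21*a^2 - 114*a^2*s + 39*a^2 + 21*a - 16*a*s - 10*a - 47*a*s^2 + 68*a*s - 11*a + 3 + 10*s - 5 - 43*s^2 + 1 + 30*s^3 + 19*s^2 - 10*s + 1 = -45*a^3 + a^2*(60 - 114*s) + a*(-47*s^2 + 52*s) + 30*s^3 - 24*s^2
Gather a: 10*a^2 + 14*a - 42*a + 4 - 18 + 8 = 10*a^2 - 28*a - 6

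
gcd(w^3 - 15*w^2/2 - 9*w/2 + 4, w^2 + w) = w + 1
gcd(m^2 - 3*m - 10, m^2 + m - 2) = m + 2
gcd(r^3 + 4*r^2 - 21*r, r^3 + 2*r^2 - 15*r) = r^2 - 3*r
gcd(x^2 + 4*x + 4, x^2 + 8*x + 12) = x + 2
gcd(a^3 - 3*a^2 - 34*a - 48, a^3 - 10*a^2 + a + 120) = a^2 - 5*a - 24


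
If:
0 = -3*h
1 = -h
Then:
No Solution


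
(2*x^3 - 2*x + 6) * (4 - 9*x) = -18*x^4 + 8*x^3 + 18*x^2 - 62*x + 24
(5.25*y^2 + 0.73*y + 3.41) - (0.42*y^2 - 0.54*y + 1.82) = 4.83*y^2 + 1.27*y + 1.59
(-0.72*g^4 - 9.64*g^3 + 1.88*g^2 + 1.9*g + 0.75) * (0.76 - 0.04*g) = 0.0288*g^5 - 0.1616*g^4 - 7.4016*g^3 + 1.3528*g^2 + 1.414*g + 0.57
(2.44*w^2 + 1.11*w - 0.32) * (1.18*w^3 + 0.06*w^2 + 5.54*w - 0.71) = 2.8792*w^5 + 1.4562*w^4 + 13.2066*w^3 + 4.3978*w^2 - 2.5609*w + 0.2272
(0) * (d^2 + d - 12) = 0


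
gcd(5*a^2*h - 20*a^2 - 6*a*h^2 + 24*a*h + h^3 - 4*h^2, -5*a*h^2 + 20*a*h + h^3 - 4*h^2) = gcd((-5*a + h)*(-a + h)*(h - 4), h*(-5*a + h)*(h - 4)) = 5*a*h - 20*a - h^2 + 4*h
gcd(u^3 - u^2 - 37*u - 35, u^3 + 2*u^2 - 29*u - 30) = u + 1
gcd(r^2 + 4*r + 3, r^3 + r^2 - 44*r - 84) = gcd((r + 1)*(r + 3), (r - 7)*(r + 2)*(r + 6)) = 1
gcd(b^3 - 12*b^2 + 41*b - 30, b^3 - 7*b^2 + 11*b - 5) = b^2 - 6*b + 5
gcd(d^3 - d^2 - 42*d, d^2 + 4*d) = d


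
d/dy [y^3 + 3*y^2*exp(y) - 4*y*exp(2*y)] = 3*y^2*exp(y) + 3*y^2 - 8*y*exp(2*y) + 6*y*exp(y) - 4*exp(2*y)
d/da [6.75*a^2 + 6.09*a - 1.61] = 13.5*a + 6.09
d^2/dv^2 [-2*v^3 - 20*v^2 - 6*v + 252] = -12*v - 40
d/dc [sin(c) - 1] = cos(c)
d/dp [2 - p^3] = -3*p^2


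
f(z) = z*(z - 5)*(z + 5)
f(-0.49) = 12.13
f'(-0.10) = -24.97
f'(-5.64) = 70.43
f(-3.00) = 48.00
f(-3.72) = 41.52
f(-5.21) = -11.17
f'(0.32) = -24.69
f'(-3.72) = 16.52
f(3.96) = -36.90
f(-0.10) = 2.50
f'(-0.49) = -24.28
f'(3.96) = 22.04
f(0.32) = -7.97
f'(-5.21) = 56.43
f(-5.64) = -38.41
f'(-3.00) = 2.00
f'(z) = z*(z - 5) + z*(z + 5) + (z - 5)*(z + 5) = 3*z^2 - 25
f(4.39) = -25.15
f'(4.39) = 32.82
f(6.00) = 66.00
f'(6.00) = 83.00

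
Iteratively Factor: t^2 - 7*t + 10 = (t - 5)*(t - 2)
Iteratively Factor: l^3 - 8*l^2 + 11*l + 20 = (l - 4)*(l^2 - 4*l - 5) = (l - 4)*(l + 1)*(l - 5)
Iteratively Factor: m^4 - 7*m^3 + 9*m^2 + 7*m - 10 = (m - 5)*(m^3 - 2*m^2 - m + 2) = (m - 5)*(m - 1)*(m^2 - m - 2) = (m - 5)*(m - 1)*(m + 1)*(m - 2)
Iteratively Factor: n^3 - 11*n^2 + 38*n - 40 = (n - 5)*(n^2 - 6*n + 8) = (n - 5)*(n - 4)*(n - 2)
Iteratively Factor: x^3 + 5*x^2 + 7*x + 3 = (x + 1)*(x^2 + 4*x + 3) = (x + 1)*(x + 3)*(x + 1)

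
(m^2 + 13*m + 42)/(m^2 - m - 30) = (m^2 + 13*m + 42)/(m^2 - m - 30)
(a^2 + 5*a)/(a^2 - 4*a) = (a + 5)/(a - 4)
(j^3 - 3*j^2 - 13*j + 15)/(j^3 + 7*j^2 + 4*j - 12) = (j^2 - 2*j - 15)/(j^2 + 8*j + 12)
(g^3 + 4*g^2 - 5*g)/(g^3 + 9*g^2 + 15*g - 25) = g/(g + 5)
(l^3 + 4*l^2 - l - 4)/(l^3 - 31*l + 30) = (l^2 + 5*l + 4)/(l^2 + l - 30)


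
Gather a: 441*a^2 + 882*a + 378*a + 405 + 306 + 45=441*a^2 + 1260*a + 756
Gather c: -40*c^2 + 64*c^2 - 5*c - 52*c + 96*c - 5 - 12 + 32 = 24*c^2 + 39*c + 15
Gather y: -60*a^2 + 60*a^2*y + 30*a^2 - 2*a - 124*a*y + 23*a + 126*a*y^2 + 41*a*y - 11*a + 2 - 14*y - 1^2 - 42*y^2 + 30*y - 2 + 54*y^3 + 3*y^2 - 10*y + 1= -30*a^2 + 10*a + 54*y^3 + y^2*(126*a - 39) + y*(60*a^2 - 83*a + 6)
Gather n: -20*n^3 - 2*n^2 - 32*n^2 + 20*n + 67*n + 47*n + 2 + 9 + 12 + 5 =-20*n^3 - 34*n^2 + 134*n + 28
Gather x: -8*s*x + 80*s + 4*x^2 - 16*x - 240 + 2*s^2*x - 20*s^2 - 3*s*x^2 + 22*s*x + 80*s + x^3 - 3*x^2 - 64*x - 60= -20*s^2 + 160*s + x^3 + x^2*(1 - 3*s) + x*(2*s^2 + 14*s - 80) - 300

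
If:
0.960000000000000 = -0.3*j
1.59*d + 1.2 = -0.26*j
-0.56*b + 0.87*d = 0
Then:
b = -0.36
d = -0.23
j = -3.20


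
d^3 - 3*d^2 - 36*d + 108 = (d - 6)*(d - 3)*(d + 6)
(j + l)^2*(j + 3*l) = j^3 + 5*j^2*l + 7*j*l^2 + 3*l^3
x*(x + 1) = x^2 + x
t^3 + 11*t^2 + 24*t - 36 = (t - 1)*(t + 6)^2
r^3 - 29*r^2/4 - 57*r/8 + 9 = (r - 8)*(r - 3/4)*(r + 3/2)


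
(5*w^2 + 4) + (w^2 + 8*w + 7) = 6*w^2 + 8*w + 11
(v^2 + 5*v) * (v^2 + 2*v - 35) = v^4 + 7*v^3 - 25*v^2 - 175*v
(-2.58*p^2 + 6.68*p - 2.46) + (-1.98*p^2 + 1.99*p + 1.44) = -4.56*p^2 + 8.67*p - 1.02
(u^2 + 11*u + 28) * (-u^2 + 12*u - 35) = -u^4 + u^3 + 69*u^2 - 49*u - 980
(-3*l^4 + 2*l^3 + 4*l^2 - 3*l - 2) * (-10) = 30*l^4 - 20*l^3 - 40*l^2 + 30*l + 20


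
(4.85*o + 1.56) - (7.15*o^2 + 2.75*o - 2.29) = -7.15*o^2 + 2.1*o + 3.85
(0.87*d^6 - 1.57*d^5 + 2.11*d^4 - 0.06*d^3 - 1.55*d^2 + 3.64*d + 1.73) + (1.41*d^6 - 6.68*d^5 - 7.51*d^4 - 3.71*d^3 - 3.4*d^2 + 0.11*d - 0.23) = 2.28*d^6 - 8.25*d^5 - 5.4*d^4 - 3.77*d^3 - 4.95*d^2 + 3.75*d + 1.5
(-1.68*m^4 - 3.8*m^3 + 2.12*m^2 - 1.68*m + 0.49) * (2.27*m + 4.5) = -3.8136*m^5 - 16.186*m^4 - 12.2876*m^3 + 5.7264*m^2 - 6.4477*m + 2.205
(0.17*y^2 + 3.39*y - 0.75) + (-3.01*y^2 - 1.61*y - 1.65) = -2.84*y^2 + 1.78*y - 2.4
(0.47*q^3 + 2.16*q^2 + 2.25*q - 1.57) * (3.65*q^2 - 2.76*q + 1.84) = 1.7155*q^5 + 6.5868*q^4 + 3.1157*q^3 - 7.9661*q^2 + 8.4732*q - 2.8888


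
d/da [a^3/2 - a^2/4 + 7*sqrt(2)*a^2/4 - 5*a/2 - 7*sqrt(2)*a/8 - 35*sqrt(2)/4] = 3*a^2/2 - a/2 + 7*sqrt(2)*a/2 - 5/2 - 7*sqrt(2)/8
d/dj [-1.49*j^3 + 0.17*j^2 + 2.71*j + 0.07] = -4.47*j^2 + 0.34*j + 2.71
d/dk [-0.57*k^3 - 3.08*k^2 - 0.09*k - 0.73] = -1.71*k^2 - 6.16*k - 0.09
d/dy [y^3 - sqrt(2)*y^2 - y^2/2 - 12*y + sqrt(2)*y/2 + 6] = 3*y^2 - 2*sqrt(2)*y - y - 12 + sqrt(2)/2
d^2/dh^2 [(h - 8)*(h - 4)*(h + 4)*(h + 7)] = 12*h^2 - 6*h - 144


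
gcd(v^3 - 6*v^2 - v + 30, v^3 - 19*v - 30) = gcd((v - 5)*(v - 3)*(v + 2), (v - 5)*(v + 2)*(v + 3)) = v^2 - 3*v - 10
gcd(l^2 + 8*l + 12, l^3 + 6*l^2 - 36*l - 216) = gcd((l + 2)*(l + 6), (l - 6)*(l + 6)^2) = l + 6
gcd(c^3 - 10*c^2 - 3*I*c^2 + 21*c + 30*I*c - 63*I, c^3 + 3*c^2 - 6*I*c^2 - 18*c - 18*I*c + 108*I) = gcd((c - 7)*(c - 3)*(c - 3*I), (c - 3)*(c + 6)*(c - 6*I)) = c - 3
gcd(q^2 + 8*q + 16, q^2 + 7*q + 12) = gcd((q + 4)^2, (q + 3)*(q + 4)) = q + 4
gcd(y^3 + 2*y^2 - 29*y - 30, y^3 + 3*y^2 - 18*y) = y + 6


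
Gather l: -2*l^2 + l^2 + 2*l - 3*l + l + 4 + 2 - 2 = 4 - l^2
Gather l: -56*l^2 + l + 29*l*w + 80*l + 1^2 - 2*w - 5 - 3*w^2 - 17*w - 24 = -56*l^2 + l*(29*w + 81) - 3*w^2 - 19*w - 28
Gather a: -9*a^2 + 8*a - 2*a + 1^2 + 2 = -9*a^2 + 6*a + 3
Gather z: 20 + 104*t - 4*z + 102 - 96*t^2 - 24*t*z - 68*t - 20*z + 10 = -96*t^2 + 36*t + z*(-24*t - 24) + 132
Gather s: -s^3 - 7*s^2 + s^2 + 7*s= -s^3 - 6*s^2 + 7*s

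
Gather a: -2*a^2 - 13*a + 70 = -2*a^2 - 13*a + 70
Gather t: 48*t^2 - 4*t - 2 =48*t^2 - 4*t - 2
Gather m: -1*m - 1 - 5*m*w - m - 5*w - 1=m*(-5*w - 2) - 5*w - 2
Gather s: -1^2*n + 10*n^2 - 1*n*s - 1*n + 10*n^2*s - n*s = 10*n^2 - 2*n + s*(10*n^2 - 2*n)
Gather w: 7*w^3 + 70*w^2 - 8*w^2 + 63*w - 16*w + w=7*w^3 + 62*w^2 + 48*w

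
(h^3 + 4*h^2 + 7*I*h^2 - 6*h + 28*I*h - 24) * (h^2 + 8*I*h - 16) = h^5 + 4*h^4 + 15*I*h^4 - 78*h^3 + 60*I*h^3 - 312*h^2 - 160*I*h^2 + 96*h - 640*I*h + 384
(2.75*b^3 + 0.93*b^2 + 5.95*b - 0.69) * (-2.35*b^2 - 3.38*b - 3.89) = -6.4625*b^5 - 11.4805*b^4 - 27.8234*b^3 - 22.1072*b^2 - 20.8133*b + 2.6841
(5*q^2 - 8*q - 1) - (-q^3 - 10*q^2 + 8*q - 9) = q^3 + 15*q^2 - 16*q + 8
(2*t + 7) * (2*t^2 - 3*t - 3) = 4*t^3 + 8*t^2 - 27*t - 21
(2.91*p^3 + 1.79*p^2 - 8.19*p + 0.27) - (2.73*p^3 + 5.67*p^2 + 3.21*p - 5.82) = 0.18*p^3 - 3.88*p^2 - 11.4*p + 6.09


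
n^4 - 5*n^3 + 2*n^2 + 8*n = n*(n - 4)*(n - 2)*(n + 1)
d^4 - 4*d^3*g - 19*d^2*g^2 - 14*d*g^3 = d*(d - 7*g)*(d + g)*(d + 2*g)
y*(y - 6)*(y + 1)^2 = y^4 - 4*y^3 - 11*y^2 - 6*y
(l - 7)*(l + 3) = l^2 - 4*l - 21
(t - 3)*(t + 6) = t^2 + 3*t - 18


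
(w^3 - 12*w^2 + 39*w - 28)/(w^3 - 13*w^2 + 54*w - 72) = (w^2 - 8*w + 7)/(w^2 - 9*w + 18)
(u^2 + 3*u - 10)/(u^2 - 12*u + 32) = (u^2 + 3*u - 10)/(u^2 - 12*u + 32)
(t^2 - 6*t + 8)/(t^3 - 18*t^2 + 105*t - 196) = (t - 2)/(t^2 - 14*t + 49)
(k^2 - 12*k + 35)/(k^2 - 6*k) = (k^2 - 12*k + 35)/(k*(k - 6))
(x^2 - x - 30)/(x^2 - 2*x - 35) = (x - 6)/(x - 7)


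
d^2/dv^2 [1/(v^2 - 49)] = 2*(3*v^2 + 49)/(v^2 - 49)^3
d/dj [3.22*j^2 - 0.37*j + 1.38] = 6.44*j - 0.37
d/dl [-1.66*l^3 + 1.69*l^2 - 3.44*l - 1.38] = -4.98*l^2 + 3.38*l - 3.44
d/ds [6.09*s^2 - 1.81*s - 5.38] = 12.18*s - 1.81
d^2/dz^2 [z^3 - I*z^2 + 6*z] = 6*z - 2*I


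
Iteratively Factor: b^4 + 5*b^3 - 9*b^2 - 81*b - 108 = (b - 4)*(b^3 + 9*b^2 + 27*b + 27) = (b - 4)*(b + 3)*(b^2 + 6*b + 9) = (b - 4)*(b + 3)^2*(b + 3)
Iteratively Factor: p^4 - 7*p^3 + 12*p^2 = (p - 4)*(p^3 - 3*p^2) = (p - 4)*(p - 3)*(p^2) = p*(p - 4)*(p - 3)*(p)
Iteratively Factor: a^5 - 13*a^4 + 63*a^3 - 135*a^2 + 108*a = (a - 3)*(a^4 - 10*a^3 + 33*a^2 - 36*a) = (a - 3)^2*(a^3 - 7*a^2 + 12*a) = (a - 4)*(a - 3)^2*(a^2 - 3*a) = (a - 4)*(a - 3)^3*(a)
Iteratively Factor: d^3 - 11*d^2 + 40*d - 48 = (d - 4)*(d^2 - 7*d + 12) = (d - 4)^2*(d - 3)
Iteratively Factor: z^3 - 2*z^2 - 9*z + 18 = (z - 2)*(z^2 - 9) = (z - 2)*(z + 3)*(z - 3)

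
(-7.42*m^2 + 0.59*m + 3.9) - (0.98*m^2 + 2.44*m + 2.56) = -8.4*m^2 - 1.85*m + 1.34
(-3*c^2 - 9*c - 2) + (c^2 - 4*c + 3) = -2*c^2 - 13*c + 1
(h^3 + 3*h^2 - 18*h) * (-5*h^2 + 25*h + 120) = -5*h^5 + 10*h^4 + 285*h^3 - 90*h^2 - 2160*h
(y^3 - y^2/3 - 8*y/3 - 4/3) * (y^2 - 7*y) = y^5 - 22*y^4/3 - y^3/3 + 52*y^2/3 + 28*y/3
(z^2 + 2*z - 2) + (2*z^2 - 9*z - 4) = 3*z^2 - 7*z - 6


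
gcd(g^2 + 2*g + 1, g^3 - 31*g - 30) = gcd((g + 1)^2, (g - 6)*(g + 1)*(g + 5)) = g + 1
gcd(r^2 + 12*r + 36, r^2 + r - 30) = r + 6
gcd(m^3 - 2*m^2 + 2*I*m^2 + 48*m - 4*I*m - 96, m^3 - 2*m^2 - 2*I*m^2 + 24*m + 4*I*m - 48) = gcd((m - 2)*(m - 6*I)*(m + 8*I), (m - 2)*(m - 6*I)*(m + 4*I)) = m^2 + m*(-2 - 6*I) + 12*I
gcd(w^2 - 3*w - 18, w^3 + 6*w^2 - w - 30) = w + 3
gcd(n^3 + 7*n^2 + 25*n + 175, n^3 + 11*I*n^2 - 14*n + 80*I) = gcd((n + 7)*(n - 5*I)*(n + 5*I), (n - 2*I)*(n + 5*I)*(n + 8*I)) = n + 5*I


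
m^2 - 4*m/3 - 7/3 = (m - 7/3)*(m + 1)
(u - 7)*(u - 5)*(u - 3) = u^3 - 15*u^2 + 71*u - 105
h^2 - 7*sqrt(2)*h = h*(h - 7*sqrt(2))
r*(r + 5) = r^2 + 5*r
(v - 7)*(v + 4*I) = v^2 - 7*v + 4*I*v - 28*I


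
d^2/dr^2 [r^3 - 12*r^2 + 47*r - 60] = 6*r - 24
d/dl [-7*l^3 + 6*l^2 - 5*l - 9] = -21*l^2 + 12*l - 5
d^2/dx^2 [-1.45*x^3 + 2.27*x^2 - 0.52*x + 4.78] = 4.54 - 8.7*x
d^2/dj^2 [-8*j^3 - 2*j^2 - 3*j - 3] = -48*j - 4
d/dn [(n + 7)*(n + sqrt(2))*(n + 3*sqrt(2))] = 3*n^2 + 8*sqrt(2)*n + 14*n + 6 + 28*sqrt(2)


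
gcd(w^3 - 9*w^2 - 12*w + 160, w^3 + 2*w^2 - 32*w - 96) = w + 4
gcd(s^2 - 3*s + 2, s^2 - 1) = s - 1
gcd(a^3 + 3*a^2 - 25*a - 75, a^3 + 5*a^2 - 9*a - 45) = a^2 + 8*a + 15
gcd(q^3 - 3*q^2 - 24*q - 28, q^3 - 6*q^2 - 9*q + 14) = q^2 - 5*q - 14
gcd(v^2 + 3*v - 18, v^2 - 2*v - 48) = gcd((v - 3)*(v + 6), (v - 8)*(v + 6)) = v + 6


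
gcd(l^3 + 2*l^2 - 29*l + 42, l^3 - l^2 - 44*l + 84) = l^2 + 5*l - 14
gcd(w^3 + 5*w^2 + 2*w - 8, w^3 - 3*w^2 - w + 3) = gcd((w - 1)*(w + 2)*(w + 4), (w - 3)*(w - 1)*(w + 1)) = w - 1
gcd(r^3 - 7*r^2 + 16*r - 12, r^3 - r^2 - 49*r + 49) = 1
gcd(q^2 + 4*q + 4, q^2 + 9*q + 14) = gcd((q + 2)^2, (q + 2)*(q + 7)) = q + 2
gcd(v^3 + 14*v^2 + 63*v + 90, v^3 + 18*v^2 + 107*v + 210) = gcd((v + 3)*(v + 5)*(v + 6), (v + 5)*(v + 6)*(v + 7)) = v^2 + 11*v + 30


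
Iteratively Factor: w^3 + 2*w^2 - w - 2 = (w + 2)*(w^2 - 1) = (w - 1)*(w + 2)*(w + 1)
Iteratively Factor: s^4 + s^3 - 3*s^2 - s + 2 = (s - 1)*(s^3 + 2*s^2 - s - 2) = (s - 1)^2*(s^2 + 3*s + 2) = (s - 1)^2*(s + 1)*(s + 2)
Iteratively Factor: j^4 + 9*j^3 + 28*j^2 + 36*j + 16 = (j + 2)*(j^3 + 7*j^2 + 14*j + 8) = (j + 2)*(j + 4)*(j^2 + 3*j + 2) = (j + 1)*(j + 2)*(j + 4)*(j + 2)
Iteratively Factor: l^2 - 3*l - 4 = (l + 1)*(l - 4)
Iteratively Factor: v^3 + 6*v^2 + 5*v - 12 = (v - 1)*(v^2 + 7*v + 12) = (v - 1)*(v + 4)*(v + 3)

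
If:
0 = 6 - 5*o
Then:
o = 6/5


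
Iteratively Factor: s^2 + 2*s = (s + 2)*(s)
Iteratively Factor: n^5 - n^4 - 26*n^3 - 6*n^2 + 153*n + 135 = (n - 3)*(n^4 + 2*n^3 - 20*n^2 - 66*n - 45) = (n - 3)*(n + 3)*(n^3 - n^2 - 17*n - 15) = (n - 3)*(n + 3)^2*(n^2 - 4*n - 5) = (n - 5)*(n - 3)*(n + 3)^2*(n + 1)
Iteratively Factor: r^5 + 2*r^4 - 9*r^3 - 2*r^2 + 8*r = (r + 1)*(r^4 + r^3 - 10*r^2 + 8*r) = (r - 1)*(r + 1)*(r^3 + 2*r^2 - 8*r) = r*(r - 1)*(r + 1)*(r^2 + 2*r - 8) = r*(r - 2)*(r - 1)*(r + 1)*(r + 4)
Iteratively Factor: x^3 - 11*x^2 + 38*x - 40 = (x - 2)*(x^2 - 9*x + 20) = (x - 4)*(x - 2)*(x - 5)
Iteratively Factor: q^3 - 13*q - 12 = (q + 3)*(q^2 - 3*q - 4) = (q + 1)*(q + 3)*(q - 4)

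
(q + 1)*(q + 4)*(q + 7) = q^3 + 12*q^2 + 39*q + 28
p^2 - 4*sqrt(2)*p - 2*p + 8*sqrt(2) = (p - 2)*(p - 4*sqrt(2))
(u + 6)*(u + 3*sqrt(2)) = u^2 + 3*sqrt(2)*u + 6*u + 18*sqrt(2)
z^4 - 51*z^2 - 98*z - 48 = (z - 8)*(z + 1)^2*(z + 6)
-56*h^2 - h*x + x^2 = (-8*h + x)*(7*h + x)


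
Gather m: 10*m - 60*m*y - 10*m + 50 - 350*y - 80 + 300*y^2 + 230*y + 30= -60*m*y + 300*y^2 - 120*y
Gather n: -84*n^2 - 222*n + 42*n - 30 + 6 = -84*n^2 - 180*n - 24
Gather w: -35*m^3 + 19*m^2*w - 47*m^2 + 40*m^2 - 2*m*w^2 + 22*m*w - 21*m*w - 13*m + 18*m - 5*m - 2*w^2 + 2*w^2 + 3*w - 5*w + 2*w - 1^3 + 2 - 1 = -35*m^3 - 7*m^2 - 2*m*w^2 + w*(19*m^2 + m)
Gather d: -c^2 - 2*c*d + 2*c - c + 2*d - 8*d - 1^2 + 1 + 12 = -c^2 + c + d*(-2*c - 6) + 12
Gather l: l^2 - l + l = l^2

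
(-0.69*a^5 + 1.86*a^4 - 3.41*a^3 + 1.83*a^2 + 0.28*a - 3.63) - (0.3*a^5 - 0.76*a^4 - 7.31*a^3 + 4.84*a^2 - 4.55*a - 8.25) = -0.99*a^5 + 2.62*a^4 + 3.9*a^3 - 3.01*a^2 + 4.83*a + 4.62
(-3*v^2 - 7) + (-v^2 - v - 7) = -4*v^2 - v - 14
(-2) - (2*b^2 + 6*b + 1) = -2*b^2 - 6*b - 3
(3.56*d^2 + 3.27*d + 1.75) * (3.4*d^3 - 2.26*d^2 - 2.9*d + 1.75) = 12.104*d^5 + 3.0724*d^4 - 11.7642*d^3 - 7.208*d^2 + 0.6475*d + 3.0625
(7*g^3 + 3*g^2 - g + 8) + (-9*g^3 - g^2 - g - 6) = -2*g^3 + 2*g^2 - 2*g + 2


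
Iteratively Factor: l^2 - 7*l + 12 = (l - 4)*(l - 3)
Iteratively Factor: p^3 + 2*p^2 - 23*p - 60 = (p + 3)*(p^2 - p - 20) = (p - 5)*(p + 3)*(p + 4)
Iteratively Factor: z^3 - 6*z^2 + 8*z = (z - 4)*(z^2 - 2*z) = z*(z - 4)*(z - 2)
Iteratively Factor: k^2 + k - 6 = (k - 2)*(k + 3)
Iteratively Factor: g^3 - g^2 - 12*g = (g + 3)*(g^2 - 4*g) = (g - 4)*(g + 3)*(g)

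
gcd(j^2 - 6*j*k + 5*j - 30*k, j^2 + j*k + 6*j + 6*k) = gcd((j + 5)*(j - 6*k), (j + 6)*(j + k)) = 1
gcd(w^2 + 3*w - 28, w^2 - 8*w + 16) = w - 4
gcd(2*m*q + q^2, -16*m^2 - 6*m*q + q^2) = 2*m + q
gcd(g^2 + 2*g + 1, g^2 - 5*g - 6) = g + 1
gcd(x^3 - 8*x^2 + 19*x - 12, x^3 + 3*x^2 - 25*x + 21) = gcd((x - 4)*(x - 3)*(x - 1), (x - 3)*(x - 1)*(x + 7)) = x^2 - 4*x + 3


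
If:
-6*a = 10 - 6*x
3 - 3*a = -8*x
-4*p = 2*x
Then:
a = -49/15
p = 4/5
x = -8/5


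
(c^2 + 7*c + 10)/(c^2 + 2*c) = (c + 5)/c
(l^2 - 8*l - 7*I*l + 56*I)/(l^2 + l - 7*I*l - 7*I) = (l - 8)/(l + 1)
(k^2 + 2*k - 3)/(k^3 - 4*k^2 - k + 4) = (k + 3)/(k^2 - 3*k - 4)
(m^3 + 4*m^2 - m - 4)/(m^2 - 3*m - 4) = (m^2 + 3*m - 4)/(m - 4)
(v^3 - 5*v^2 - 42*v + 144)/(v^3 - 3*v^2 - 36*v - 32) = (v^2 + 3*v - 18)/(v^2 + 5*v + 4)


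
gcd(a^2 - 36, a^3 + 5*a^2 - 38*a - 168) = a - 6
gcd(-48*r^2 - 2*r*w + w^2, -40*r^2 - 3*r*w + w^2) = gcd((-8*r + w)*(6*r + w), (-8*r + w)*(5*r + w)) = 8*r - w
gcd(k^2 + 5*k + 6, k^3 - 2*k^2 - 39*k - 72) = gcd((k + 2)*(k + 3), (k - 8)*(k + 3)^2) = k + 3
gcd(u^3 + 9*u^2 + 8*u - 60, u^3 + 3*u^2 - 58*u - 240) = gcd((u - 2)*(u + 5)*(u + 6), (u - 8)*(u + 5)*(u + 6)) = u^2 + 11*u + 30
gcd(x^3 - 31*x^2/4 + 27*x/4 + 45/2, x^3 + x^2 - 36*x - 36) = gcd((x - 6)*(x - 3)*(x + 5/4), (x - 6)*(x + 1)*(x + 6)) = x - 6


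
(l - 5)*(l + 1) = l^2 - 4*l - 5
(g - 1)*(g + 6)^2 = g^3 + 11*g^2 + 24*g - 36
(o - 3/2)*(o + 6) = o^2 + 9*o/2 - 9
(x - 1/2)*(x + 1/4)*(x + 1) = x^3 + 3*x^2/4 - 3*x/8 - 1/8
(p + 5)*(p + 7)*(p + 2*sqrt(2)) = p^3 + 2*sqrt(2)*p^2 + 12*p^2 + 24*sqrt(2)*p + 35*p + 70*sqrt(2)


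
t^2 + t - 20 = (t - 4)*(t + 5)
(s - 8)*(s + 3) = s^2 - 5*s - 24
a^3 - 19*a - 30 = (a - 5)*(a + 2)*(a + 3)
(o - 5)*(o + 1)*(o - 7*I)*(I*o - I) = I*o^4 + 7*o^3 - 5*I*o^3 - 35*o^2 - I*o^2 - 7*o + 5*I*o + 35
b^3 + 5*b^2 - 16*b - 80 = (b - 4)*(b + 4)*(b + 5)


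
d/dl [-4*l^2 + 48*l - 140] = 48 - 8*l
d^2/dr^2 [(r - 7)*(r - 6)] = 2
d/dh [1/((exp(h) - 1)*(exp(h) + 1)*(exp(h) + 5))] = -((exp(h) - 1)*(exp(h) + 1) + (exp(h) - 1)*(exp(h) + 5) + (exp(h) + 1)*(exp(h) + 5))/(4*(exp(h) - 1)^2*(exp(h) + 5)^2*cosh(h/2)^2)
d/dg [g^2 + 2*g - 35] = 2*g + 2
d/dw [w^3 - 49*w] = 3*w^2 - 49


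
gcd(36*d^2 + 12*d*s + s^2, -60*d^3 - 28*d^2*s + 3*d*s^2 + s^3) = 6*d + s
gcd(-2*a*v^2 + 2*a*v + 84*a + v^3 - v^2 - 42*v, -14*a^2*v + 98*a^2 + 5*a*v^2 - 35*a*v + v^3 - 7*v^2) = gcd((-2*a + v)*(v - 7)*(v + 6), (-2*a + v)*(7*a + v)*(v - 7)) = -2*a*v + 14*a + v^2 - 7*v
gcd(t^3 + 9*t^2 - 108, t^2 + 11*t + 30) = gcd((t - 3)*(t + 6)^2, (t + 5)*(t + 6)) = t + 6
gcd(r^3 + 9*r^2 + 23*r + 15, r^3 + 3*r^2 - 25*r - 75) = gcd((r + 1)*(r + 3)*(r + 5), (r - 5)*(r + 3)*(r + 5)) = r^2 + 8*r + 15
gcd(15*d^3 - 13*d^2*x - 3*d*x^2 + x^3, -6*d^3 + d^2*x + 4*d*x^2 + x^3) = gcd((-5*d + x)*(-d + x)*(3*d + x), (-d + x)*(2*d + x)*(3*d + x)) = -3*d^2 + 2*d*x + x^2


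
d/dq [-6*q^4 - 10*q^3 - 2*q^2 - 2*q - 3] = -24*q^3 - 30*q^2 - 4*q - 2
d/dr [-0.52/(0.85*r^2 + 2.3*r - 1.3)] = (0.884*r + 1.196)/(0.85*r^2 + 2.3*r - 1.3)^2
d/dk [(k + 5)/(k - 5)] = -10/(k - 5)^2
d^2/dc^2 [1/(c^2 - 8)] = 2*(3*c^2 + 8)/(c^2 - 8)^3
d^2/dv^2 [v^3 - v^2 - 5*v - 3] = 6*v - 2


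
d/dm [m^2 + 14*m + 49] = 2*m + 14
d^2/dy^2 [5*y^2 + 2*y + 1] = 10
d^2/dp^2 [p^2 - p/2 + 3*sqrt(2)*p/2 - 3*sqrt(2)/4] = 2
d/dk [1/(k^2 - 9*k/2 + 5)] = 2*(9 - 4*k)/(2*k^2 - 9*k + 10)^2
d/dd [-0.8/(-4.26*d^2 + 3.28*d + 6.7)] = (2.624 - 6.816*d)/(-4.26*d^2 + 3.28*d + 6.7)^2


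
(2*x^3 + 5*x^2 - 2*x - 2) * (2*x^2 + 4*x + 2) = 4*x^5 + 18*x^4 + 20*x^3 - 2*x^2 - 12*x - 4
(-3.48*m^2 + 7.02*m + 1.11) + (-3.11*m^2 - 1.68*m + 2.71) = -6.59*m^2 + 5.34*m + 3.82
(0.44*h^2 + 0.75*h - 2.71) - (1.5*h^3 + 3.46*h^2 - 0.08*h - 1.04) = -1.5*h^3 - 3.02*h^2 + 0.83*h - 1.67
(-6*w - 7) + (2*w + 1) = -4*w - 6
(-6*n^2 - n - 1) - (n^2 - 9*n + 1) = -7*n^2 + 8*n - 2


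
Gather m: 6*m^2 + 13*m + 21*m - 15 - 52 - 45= 6*m^2 + 34*m - 112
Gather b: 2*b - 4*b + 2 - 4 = -2*b - 2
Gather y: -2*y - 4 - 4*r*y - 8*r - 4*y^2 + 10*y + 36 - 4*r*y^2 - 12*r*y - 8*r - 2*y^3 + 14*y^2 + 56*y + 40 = -16*r - 2*y^3 + y^2*(10 - 4*r) + y*(64 - 16*r) + 72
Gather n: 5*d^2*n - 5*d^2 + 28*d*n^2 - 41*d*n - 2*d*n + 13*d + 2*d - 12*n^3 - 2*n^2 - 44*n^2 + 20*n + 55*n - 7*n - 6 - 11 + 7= -5*d^2 + 15*d - 12*n^3 + n^2*(28*d - 46) + n*(5*d^2 - 43*d + 68) - 10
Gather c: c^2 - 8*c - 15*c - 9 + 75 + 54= c^2 - 23*c + 120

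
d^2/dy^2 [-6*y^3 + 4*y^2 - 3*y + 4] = 8 - 36*y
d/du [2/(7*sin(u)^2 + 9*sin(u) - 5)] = -2*(14*sin(u) + 9)*cos(u)/(7*sin(u)^2 + 9*sin(u) - 5)^2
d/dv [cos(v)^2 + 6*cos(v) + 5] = -2*(cos(v) + 3)*sin(v)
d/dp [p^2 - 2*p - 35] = 2*p - 2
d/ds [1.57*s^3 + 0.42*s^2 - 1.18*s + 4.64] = 4.71*s^2 + 0.84*s - 1.18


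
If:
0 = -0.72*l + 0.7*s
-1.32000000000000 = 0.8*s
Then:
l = -1.60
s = -1.65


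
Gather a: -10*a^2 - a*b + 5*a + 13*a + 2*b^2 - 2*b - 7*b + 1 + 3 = -10*a^2 + a*(18 - b) + 2*b^2 - 9*b + 4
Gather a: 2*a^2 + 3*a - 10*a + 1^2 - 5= 2*a^2 - 7*a - 4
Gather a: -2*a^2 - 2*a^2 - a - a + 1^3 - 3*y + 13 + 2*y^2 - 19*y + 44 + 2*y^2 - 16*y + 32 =-4*a^2 - 2*a + 4*y^2 - 38*y + 90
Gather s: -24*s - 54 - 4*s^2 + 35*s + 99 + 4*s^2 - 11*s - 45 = 0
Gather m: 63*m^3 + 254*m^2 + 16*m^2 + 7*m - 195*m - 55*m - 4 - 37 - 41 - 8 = 63*m^3 + 270*m^2 - 243*m - 90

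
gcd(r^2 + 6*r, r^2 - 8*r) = r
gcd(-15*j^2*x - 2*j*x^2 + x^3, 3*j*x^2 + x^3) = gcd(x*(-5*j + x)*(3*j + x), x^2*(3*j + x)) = 3*j*x + x^2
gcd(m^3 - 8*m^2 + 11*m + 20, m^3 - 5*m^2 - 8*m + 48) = m - 4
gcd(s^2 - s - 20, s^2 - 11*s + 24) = 1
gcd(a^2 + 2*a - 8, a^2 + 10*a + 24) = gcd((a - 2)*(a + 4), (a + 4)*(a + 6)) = a + 4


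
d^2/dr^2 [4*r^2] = 8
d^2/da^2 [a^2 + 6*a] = 2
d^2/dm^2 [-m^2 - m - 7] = -2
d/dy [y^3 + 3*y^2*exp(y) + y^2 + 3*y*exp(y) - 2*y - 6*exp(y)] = 3*y^2*exp(y) + 3*y^2 + 9*y*exp(y) + 2*y - 3*exp(y) - 2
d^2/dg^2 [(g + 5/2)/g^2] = (2*g + 15)/g^4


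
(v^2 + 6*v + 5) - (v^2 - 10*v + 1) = 16*v + 4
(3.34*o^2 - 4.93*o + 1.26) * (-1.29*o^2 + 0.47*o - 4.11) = -4.3086*o^4 + 7.9295*o^3 - 17.6699*o^2 + 20.8545*o - 5.1786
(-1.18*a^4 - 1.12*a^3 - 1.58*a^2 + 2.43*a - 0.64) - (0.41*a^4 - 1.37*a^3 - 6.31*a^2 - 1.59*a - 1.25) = -1.59*a^4 + 0.25*a^3 + 4.73*a^2 + 4.02*a + 0.61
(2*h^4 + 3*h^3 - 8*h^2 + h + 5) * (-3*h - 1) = -6*h^5 - 11*h^4 + 21*h^3 + 5*h^2 - 16*h - 5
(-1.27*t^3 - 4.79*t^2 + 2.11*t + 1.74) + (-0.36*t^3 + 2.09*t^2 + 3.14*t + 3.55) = -1.63*t^3 - 2.7*t^2 + 5.25*t + 5.29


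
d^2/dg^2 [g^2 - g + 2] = 2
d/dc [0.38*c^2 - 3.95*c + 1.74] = 0.76*c - 3.95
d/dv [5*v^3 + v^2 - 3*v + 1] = 15*v^2 + 2*v - 3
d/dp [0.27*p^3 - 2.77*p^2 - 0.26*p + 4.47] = 0.81*p^2 - 5.54*p - 0.26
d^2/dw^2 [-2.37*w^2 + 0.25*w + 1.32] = -4.74000000000000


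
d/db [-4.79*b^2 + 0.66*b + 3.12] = 0.66 - 9.58*b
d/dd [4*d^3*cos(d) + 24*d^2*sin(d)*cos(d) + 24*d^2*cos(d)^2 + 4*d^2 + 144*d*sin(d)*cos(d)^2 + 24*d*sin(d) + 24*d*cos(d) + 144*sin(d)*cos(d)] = -4*d^3*sin(d) + 12*d^2*cos(d) + 24*sqrt(2)*d^2*cos(2*d + pi/4) - 24*d*sin(d) + 24*sqrt(2)*d*sin(2*d + pi/4) + 60*d*cos(d) + 108*d*cos(3*d) + 32*d + 60*sin(d) + 36*sin(3*d) + 24*cos(d) + 144*cos(2*d)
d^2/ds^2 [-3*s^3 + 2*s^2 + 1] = 4 - 18*s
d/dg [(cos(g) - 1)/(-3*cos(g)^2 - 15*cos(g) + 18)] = -sin(g)/(3*(cos(g) + 6)^2)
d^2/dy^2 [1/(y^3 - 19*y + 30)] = 2*(-3*y*(y^3 - 19*y + 30) + (3*y^2 - 19)^2)/(y^3 - 19*y + 30)^3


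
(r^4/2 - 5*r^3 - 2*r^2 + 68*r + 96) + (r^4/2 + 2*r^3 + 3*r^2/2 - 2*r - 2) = r^4 - 3*r^3 - r^2/2 + 66*r + 94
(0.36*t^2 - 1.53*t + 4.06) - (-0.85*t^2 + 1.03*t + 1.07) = 1.21*t^2 - 2.56*t + 2.99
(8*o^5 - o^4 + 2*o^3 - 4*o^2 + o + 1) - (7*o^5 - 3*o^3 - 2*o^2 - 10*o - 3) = o^5 - o^4 + 5*o^3 - 2*o^2 + 11*o + 4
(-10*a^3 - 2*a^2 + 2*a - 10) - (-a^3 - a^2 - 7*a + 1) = -9*a^3 - a^2 + 9*a - 11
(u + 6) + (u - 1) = 2*u + 5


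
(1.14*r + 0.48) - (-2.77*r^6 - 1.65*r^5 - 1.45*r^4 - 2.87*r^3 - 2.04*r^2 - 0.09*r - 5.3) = 2.77*r^6 + 1.65*r^5 + 1.45*r^4 + 2.87*r^3 + 2.04*r^2 + 1.23*r + 5.78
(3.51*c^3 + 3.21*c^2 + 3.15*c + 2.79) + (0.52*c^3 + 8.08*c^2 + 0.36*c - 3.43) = 4.03*c^3 + 11.29*c^2 + 3.51*c - 0.64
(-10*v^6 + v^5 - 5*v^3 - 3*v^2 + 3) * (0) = 0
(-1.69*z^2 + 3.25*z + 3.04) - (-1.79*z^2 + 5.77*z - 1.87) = 0.1*z^2 - 2.52*z + 4.91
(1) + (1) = 2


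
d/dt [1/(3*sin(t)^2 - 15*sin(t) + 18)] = (5 - 2*sin(t))*cos(t)/(3*(sin(t)^2 - 5*sin(t) + 6)^2)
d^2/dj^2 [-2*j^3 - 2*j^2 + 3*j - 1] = -12*j - 4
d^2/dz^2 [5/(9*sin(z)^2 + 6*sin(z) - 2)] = 30*(-54*sin(z)^4 - 27*sin(z)^3 + 63*sin(z)^2 + 52*sin(z) + 18)/(9*sin(z)^2 + 6*sin(z) - 2)^3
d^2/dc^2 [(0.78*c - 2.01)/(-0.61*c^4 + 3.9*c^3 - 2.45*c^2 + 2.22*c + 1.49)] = (-3.482856*c^7 + 44.64834*c^6 - 221.63076*c^5 + 459.315954*c^4 - 328.212828*c^3 + 253.119258*c^2 - 152.75934*c + 39.647346)/(0.226981*c^12 - 4.35357*c^11 + 30.569235*c^10 - 96.768486*c^9 + 152.803068*c^8 - 170.16633*c^7 + 69.648167*c^6 - 0.110682000000015*c^5 - 63.947172*c^4 + 11.708442*c^3 - 5.712213*c^2 - 14.785866*c - 3.307949)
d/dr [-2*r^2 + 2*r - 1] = 2 - 4*r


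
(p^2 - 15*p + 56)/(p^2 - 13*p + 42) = (p - 8)/(p - 6)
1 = 1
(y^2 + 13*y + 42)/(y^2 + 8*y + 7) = (y + 6)/(y + 1)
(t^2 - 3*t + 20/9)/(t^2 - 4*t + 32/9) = (3*t - 5)/(3*t - 8)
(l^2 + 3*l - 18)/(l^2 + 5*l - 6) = (l - 3)/(l - 1)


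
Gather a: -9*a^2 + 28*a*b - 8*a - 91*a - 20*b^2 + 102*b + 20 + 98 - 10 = -9*a^2 + a*(28*b - 99) - 20*b^2 + 102*b + 108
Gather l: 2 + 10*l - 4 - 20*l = -10*l - 2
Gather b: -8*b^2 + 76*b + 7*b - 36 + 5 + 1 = -8*b^2 + 83*b - 30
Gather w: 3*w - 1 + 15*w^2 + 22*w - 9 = 15*w^2 + 25*w - 10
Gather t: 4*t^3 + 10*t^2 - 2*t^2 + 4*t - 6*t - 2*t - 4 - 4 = 4*t^3 + 8*t^2 - 4*t - 8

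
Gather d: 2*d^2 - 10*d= 2*d^2 - 10*d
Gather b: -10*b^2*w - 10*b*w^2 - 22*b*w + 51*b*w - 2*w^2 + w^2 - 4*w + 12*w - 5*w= -10*b^2*w + b*(-10*w^2 + 29*w) - w^2 + 3*w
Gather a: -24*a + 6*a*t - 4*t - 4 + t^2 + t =a*(6*t - 24) + t^2 - 3*t - 4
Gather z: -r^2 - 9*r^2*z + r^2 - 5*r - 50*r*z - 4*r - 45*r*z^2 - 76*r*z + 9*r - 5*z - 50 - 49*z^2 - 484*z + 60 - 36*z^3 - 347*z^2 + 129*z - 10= -36*z^3 + z^2*(-45*r - 396) + z*(-9*r^2 - 126*r - 360)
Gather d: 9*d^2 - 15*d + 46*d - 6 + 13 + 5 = 9*d^2 + 31*d + 12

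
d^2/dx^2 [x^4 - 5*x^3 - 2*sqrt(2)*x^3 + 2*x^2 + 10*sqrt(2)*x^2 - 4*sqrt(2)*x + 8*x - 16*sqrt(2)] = 12*x^2 - 30*x - 12*sqrt(2)*x + 4 + 20*sqrt(2)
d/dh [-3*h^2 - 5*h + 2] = -6*h - 5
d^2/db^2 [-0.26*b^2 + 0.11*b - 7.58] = -0.520000000000000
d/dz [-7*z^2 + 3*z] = 3 - 14*z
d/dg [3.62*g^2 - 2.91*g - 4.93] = 7.24*g - 2.91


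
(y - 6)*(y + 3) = y^2 - 3*y - 18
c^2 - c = c*(c - 1)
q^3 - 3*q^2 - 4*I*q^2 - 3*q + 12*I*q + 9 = (q - 3)*(q - 3*I)*(q - I)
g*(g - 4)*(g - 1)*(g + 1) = g^4 - 4*g^3 - g^2 + 4*g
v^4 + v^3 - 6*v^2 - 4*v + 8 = (v - 2)*(v - 1)*(v + 2)^2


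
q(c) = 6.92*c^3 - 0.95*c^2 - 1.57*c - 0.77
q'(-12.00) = 3010.67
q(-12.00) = -12076.49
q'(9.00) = 1662.89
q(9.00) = 4952.83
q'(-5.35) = 602.80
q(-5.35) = -1079.22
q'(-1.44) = 44.21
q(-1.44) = -21.14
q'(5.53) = 622.78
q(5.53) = 1131.75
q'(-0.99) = 20.66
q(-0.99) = -6.86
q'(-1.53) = 49.93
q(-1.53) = -25.38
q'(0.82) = 10.83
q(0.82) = 1.12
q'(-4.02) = 341.56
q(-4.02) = -459.37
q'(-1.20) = 30.60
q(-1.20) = -12.21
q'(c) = 20.76*c^2 - 1.9*c - 1.57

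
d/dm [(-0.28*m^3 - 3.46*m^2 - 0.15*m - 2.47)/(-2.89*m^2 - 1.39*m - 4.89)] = (0.8092*m^4 + 0.778400000000001*m^3 + 8.4835*m^2 + 19.5622*m - 2.6998)/(8.3521*m^4 + 8.0342*m^3 + 30.1963*m^2 + 13.5942*m + 23.9121)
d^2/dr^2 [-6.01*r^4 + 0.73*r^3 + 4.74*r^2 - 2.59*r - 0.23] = -72.12*r^2 + 4.38*r + 9.48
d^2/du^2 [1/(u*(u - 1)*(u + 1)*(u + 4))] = 2*(10*u^6 + 60*u^5 + 87*u^4 - 40*u^3 - 45*u^2 + 12*u + 16)/(u^3*(u^9 + 12*u^8 + 45*u^7 + 28*u^6 - 141*u^5 - 156*u^4 + 143*u^3 + 180*u^2 - 48*u - 64))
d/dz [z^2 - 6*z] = 2*z - 6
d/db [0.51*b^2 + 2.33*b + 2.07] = 1.02*b + 2.33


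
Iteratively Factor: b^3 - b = (b)*(b^2 - 1) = b*(b - 1)*(b + 1)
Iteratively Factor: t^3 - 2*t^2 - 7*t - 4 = (t + 1)*(t^2 - 3*t - 4) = (t - 4)*(t + 1)*(t + 1)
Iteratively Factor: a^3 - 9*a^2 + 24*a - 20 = (a - 5)*(a^2 - 4*a + 4) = (a - 5)*(a - 2)*(a - 2)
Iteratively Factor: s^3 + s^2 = (s)*(s^2 + s) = s*(s + 1)*(s)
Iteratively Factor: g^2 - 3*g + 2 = (g - 1)*(g - 2)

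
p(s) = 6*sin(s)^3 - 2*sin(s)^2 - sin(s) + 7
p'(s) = 18*sin(s)^2*cos(s) - 4*sin(s)*cos(s) - cos(s)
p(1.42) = 9.85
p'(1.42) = 1.90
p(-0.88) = 3.84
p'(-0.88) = 8.14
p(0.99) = 8.27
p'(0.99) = 4.52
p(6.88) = 6.87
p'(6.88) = 2.02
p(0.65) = 6.99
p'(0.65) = 2.52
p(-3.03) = 7.08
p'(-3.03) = 0.33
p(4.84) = 0.17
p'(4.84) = 2.63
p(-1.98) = 1.60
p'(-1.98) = -7.09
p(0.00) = 7.00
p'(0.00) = -1.00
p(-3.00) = 7.08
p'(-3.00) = 0.08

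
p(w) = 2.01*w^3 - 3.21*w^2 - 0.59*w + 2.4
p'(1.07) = -0.56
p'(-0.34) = 2.29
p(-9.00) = -1717.59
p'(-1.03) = 12.42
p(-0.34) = 2.15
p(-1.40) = -8.58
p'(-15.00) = 1452.46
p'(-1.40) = 20.22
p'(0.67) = -2.18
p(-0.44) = 1.87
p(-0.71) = 0.48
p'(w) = 6.03*w^2 - 6.42*w - 0.59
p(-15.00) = -7494.75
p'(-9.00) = 545.62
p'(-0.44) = 3.40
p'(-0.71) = 7.01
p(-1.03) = -2.59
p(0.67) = 1.17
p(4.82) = 150.06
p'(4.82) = 108.56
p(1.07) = 0.56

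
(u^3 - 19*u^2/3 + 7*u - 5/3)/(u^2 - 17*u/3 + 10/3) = (3*u^2 - 4*u + 1)/(3*u - 2)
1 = 1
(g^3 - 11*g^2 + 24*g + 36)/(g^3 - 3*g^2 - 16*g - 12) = (g - 6)/(g + 2)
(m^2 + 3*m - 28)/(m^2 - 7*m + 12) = (m + 7)/(m - 3)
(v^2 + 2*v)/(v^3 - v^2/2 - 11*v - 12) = 2*v/(2*v^2 - 5*v - 12)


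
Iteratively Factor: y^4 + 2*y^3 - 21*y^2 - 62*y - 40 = (y + 2)*(y^3 - 21*y - 20) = (y - 5)*(y + 2)*(y^2 + 5*y + 4) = (y - 5)*(y + 1)*(y + 2)*(y + 4)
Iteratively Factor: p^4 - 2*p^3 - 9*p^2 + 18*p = (p)*(p^3 - 2*p^2 - 9*p + 18) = p*(p - 2)*(p^2 - 9) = p*(p - 2)*(p + 3)*(p - 3)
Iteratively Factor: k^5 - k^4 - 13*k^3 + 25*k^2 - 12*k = (k - 1)*(k^4 - 13*k^2 + 12*k) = (k - 1)*(k + 4)*(k^3 - 4*k^2 + 3*k) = (k - 1)^2*(k + 4)*(k^2 - 3*k) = (k - 3)*(k - 1)^2*(k + 4)*(k)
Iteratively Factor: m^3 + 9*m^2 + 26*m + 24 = (m + 3)*(m^2 + 6*m + 8) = (m + 3)*(m + 4)*(m + 2)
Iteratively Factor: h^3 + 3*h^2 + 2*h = (h + 1)*(h^2 + 2*h) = h*(h + 1)*(h + 2)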